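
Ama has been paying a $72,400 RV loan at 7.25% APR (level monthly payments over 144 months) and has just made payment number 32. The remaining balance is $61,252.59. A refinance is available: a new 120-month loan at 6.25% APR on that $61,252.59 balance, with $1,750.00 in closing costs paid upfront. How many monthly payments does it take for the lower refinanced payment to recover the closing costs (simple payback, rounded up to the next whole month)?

Current payment = 72,400 × 7.25%/12 / (1 − (1+0.0060417)^−144) = $754.23.
Refinanced payment = 61,252.59 × 0.0052083 / (1 − (1+0.0052083)^−120) = $687.74.
Monthly savings = $754.23 − $687.74 = $66.49.
Break-even = $1,750.00 / $66.49 = 26.32 → 27 months.

27 months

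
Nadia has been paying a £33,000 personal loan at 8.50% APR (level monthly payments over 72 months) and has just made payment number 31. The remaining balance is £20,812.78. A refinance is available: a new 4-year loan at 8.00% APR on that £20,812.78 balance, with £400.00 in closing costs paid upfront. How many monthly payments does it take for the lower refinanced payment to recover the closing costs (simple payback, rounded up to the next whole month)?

Current payment = 33,000 × 8.5%/12 / (1 − (1+0.0070833)^−72) = £586.69.
Refinanced payment = 20,812.78 × 0.0066667 / (1 − (1+0.0066667)^−48) = £508.10.
Monthly savings = £586.69 − £508.10 = £78.59.
Break-even = £400.00 / £78.59 = 5.09 → 6 months.

6 months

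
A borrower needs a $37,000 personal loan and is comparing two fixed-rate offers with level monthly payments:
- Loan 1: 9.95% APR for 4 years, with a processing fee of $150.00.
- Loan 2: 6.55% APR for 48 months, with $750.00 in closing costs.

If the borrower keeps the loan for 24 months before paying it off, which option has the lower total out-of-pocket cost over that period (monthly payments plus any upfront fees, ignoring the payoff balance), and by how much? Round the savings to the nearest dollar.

Loan 1: at 9.95% the monthly rate is 0.0082917, so the payment is 37,000 × 0.0082917 / (1 − 1.0082917^−48) = $937.53.
Loan 2: monthly rate = 6.55%/12 = 0.0054583; payment = 37,000 × 0.0054583 / (1 − (1+0.0054583)^−48) = $878.31.
Over 24 months: Loan 1 costs 24 × $937.53 + $150.00 = $22,650.72; Loan 2 costs 24 × $878.31 + $750.00 = $21,829.44.
Loan 2 is cheaper by $22,650.72 − $21,829.44 = $821.28.

Loan 2 by $821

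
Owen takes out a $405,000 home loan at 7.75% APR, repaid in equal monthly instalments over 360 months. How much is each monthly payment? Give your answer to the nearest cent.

At 7.75% the monthly rate is 0.0064583, so the payment is 405,000 × 0.0064583 / (1 − 1.0064583^−360) = $2,901.47.

$2,901.47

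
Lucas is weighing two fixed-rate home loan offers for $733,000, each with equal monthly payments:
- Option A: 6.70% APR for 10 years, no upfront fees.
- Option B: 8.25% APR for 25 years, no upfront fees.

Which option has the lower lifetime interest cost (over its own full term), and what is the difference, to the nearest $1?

Option A by $726,060

Option A: at 6.70% the monthly rate is 0.0055833, so the payment is 733,000 × 0.0055833 / (1 − 1.0055833^−120) = $8,397.85.
Total interest on Option A = 120 × $8,397.85 − $733,000 = $274,742.00.
Option B: monthly rate = 8.25%/12 = 0.0068750; payment = 733,000 × 0.0068750 / (1 − (1+0.0068750)^−300) = $5,779.34.
Total interest on Option B = 300 × $5,779.34 − $733,000 = $1,000,802.00.
Option A is lower by $726,060.00.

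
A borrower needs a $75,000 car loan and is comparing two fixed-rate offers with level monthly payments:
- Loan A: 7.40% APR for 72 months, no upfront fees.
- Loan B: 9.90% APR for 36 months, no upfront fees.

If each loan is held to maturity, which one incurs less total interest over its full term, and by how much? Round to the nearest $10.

Loan B by $6,110

Loan A: at 7.40% the monthly rate is 0.0061667, so the payment is 75,000 × 0.0061667 / (1 − 1.0061667^−72) = $1,293.13.
Total interest on Loan A = 72 × $1,293.13 − $75,000 = $18,105.36.
Loan B: at 9.90% the monthly rate is 0.0082500, so the payment is 75,000 × 0.0082500 / (1 − 1.0082500^−36) = $2,416.52.
Total interest on Loan B = 36 × $2,416.52 − $75,000 = $11,994.72.
Loan B is lower by $6,110.64.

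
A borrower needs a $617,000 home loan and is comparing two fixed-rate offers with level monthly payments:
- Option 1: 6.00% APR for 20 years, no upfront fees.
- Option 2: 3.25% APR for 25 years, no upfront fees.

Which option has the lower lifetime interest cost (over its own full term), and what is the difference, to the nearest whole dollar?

Option 1: monthly rate = 6%/12 = 0.0050000; payment = 617,000 × 0.0050000 / (1 − (1+0.0050000)^−240) = $4,420.38.
Total interest on Option 1 = 240 × $4,420.38 − $617,000 = $443,891.20.
Option 2: at 3.25% the monthly rate is 0.0027083, so the payment is 617,000 × 0.0027083 / (1 − 1.0027083^−300) = $3,006.74.
Total interest on Option 2 = 300 × $3,006.74 − $617,000 = $285,022.00.
Option 2 is lower by $158,869.20.

Option 2 by $158,869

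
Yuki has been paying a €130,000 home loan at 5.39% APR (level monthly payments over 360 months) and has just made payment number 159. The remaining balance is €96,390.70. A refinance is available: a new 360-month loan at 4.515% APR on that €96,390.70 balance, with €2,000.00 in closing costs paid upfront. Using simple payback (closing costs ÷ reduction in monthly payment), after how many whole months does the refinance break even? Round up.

9 months

Current payment = 130,000 × 5.39%/12 / (1 − (1+0.0044917)^−360) = €729.18.
Refinanced payment = 96,390.70 × 0.0037625 / (1 − (1+0.0037625)^−360) = €489.26.
Monthly savings = €729.18 − €489.26 = €239.92.
Break-even = €2,000.00 / €239.92 = 8.34 → 9 months.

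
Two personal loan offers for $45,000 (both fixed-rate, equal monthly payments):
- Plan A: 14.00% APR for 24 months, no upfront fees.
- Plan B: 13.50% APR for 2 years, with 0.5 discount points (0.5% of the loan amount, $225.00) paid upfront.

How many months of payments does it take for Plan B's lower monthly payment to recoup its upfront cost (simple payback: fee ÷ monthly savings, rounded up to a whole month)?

22 months

Plan A: monthly rate = 14%/12 = 0.0116667; payment = 45,000 × 0.0116667 / (1 − (1+0.0116667)^−24) = $2,160.58.
Plan B: monthly rate = 13.5%/12 = 0.0112500; payment = 45,000 × 0.0112500 / (1 − (1+0.0112500)^−24) = $2,149.97.
Monthly savings = $2,160.58 − $2,149.97 = $10.61.
Break-even = $225.00 / $10.61 = 21.21 → 22 months.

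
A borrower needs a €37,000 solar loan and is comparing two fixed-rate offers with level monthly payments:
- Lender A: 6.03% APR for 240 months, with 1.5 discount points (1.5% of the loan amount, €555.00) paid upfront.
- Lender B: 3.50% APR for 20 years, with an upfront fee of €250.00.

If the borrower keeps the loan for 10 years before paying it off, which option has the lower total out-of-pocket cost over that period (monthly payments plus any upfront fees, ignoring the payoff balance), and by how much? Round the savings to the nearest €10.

Lender A: at 6.03% the monthly rate is 0.0050250, so the payment is 37,000 × 0.0050250 / (1 − 1.0050250^−240) = €265.72.
Lender B: monthly rate = 3.5%/12 = 0.0029167; payment = 37,000 × 0.0029167 / (1 − (1+0.0029167)^−240) = €214.59.
Over 120 months: Lender A costs 120 × €265.72 + €555.00 = €32,441.40; Lender B costs 120 × €214.59 + €250.00 = €26,000.80.
Lender B is cheaper by €32,441.40 − €26,000.80 = €6,440.60.

Lender B by €6,440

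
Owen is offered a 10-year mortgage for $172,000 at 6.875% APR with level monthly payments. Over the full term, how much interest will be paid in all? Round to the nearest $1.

$66,320

Monthly rate = 6.875%/12 = 0.0057292; payment = 172,000 × 0.0057292 / (1 − (1+0.0057292)^−120) = $1,986.00.
Total paid = 120 × $1,986.00 = $238,320.00; interest = $238,320.00 − $172,000 = $66,320.00.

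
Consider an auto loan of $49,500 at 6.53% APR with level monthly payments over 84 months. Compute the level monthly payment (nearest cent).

$735.77

Monthly rate = 6.53%/12 = 0.0054417; payment = 49,500 × 0.0054417 / (1 − (1+0.0054417)^−84) = $735.77.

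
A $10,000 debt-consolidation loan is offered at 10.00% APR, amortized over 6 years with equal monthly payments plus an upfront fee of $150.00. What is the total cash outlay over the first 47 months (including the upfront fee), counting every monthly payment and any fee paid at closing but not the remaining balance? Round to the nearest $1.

$8,857

At 10.00% the monthly rate is 0.0083333, so the payment is 10,000 × 0.0083333 / (1 − 1.0083333^−72) = $185.26.
Total outlay = 47 × $185.26 + $150.00 = $8,857.22.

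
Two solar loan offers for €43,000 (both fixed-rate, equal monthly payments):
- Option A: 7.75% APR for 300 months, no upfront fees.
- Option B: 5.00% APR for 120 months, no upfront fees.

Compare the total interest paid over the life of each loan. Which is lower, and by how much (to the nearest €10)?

Option A: monthly rate = 7.75%/12 = 0.0064583; payment = 43,000 × 0.0064583 / (1 − (1+0.0064583)^−300) = €324.79.
Total interest on Option A = 300 × €324.79 − €43,000 = €54,437.00.
Option B: monthly rate = 5%/12 = 0.0041667; payment = 43,000 × 0.0041667 / (1 − (1+0.0041667)^−120) = €456.08.
Total interest on Option B = 120 × €456.08 − €43,000 = €11,729.60.
Option B is lower by €42,707.40.

Option B by €42,710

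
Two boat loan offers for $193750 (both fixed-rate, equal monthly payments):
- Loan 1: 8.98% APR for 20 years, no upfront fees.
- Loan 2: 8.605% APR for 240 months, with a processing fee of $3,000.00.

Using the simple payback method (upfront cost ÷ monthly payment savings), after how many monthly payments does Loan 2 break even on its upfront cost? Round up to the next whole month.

65 months

Loan 1: monthly rate = 8.98%/12 = 0.0074833; payment = 193,750 × 0.0074833 / (1 − (1+0.0074833)^−240) = $1,740.73.
Loan 2: monthly rate = 8.605%/12 = 0.0071708; payment = 193,750 × 0.0071708 / (1 − (1+0.0071708)^−240) = $1,694.31.
Monthly savings = $1,740.73 − $1,694.31 = $46.42.
Break-even = $3,000.00 / $46.42 = 64.63 → 65 months.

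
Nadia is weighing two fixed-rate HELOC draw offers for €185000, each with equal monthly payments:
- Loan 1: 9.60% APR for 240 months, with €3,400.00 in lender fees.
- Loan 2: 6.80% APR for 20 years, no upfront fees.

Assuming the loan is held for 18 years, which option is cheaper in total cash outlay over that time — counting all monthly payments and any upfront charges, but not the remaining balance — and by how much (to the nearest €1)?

Loan 1: at 9.60% the monthly rate is 0.0080000, so the payment is 185,000 × 0.0080000 / (1 − 1.0080000^−240) = €1,736.54.
Loan 2: monthly rate = 6.8%/12 = 0.0056667; payment = 185,000 × 0.0056667 / (1 − (1+0.0056667)^−240) = €1,412.18.
Over 216 months: Loan 1 costs 216 × €1,736.54 + €3,400.00 = €378,492.64; Loan 2 costs 216 × €1,412.18 = €305,030.88.
Loan 2 is cheaper by €378,492.64 − €305,030.88 = €73,461.76.

Loan 2 by €73,462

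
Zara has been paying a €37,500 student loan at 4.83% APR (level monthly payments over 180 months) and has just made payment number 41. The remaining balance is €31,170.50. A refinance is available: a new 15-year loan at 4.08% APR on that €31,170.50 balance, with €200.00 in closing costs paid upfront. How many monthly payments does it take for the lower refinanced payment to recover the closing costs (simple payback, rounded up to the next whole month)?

4 months

Current payment = 37,500 × 4.83%/12 / (1 − (1+0.0040250)^−180) = €293.24.
Refinanced payment = 31,170.50 × 0.0034000 / (1 − (1+0.0034000)^−180) = €231.82.
Monthly savings = €293.24 − €231.82 = €61.42.
Break-even = €200.00 / €61.42 = 3.26 → 4 months.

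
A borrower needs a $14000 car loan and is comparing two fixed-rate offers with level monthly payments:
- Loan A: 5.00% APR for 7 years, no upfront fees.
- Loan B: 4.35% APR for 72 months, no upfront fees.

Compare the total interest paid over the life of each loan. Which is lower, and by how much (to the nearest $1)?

Loan A: at 5.00% the monthly rate is 0.0041667, so the payment is 14,000 × 0.0041667 / (1 − 1.0041667^−84) = $197.87.
Total interest on Loan A = 84 × $197.87 − $14,000 = $2,621.08.
Loan B: monthly rate = 4.35%/12 = 0.0036250; payment = 14,000 × 0.0036250 / (1 − (1+0.0036250)^−72) = $221.27.
Total interest on Loan B = 72 × $221.27 − $14,000 = $1,931.44.
Loan B is lower by $689.64.

Loan B by $690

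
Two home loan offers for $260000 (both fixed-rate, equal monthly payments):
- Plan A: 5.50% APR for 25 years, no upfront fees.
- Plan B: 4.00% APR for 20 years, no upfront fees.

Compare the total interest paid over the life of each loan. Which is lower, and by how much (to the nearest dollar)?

Plan A: monthly rate = 5.5%/12 = 0.0045833; payment = 260,000 × 0.0045833 / (1 − (1+0.0045833)^−300) = $1,596.63.
Total interest on Plan A = 300 × $1,596.63 − $260,000 = $218,989.00.
Plan B: monthly rate = 4%/12 = 0.0033333; payment = 260,000 × 0.0033333 / (1 − (1+0.0033333)^−240) = $1,575.55.
Total interest on Plan B = 240 × $1,575.55 − $260,000 = $118,132.00.
Plan B is lower by $100,857.00.

Plan B by $100,857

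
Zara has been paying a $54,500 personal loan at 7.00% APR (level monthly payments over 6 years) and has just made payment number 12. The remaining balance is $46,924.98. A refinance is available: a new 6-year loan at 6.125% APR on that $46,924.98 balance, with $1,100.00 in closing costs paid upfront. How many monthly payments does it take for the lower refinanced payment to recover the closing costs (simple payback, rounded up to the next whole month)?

Current payment = 54,500 × 7%/12 / (1 − (1+0.0058333)^−72) = $929.17.
Refinanced payment = 46,924.98 × 0.0051042 / (1 − (1+0.0051042)^−72) = $780.45.
Monthly savings = $929.17 − $780.45 = $148.72.
Break-even = $1,100.00 / $148.72 = 7.40 → 8 months.

8 months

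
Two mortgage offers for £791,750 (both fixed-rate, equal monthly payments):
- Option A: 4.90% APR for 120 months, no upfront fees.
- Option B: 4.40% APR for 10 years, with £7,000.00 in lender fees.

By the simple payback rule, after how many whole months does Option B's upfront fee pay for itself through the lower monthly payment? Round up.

Option A: monthly rate = 4.9%/12 = 0.0040833; payment = 791,750 × 0.0040833 / (1 − (1+0.0040833)^−120) = £8,359.09.
Option B: monthly rate = 4.4%/12 = 0.0036667; payment = 791,750 × 0.0036667 / (1 − (1+0.0036667)^−120) = £8,167.46.
Monthly savings = £8,359.09 − £8,167.46 = £191.63.
Break-even = £7,000.00 / £191.63 = 36.53 → 37 months.

37 months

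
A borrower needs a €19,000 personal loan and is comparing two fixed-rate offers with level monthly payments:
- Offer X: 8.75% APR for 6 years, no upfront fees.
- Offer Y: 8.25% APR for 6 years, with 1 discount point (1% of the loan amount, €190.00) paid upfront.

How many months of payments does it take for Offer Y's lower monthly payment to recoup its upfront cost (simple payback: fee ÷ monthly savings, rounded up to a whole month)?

41 months

Offer X: monthly rate = 8.75%/12 = 0.0072917; payment = 19,000 × 0.0072917 / (1 − (1+0.0072917)^−72) = €340.13.
Offer Y: monthly rate = 8.25%/12 = 0.0068750; payment = 19,000 × 0.0068750 / (1 − (1+0.0068750)^−72) = €335.46.
Monthly savings = €340.13 − €335.46 = €4.67.
Break-even = €190.00 / €4.67 = 40.69 → 41 months.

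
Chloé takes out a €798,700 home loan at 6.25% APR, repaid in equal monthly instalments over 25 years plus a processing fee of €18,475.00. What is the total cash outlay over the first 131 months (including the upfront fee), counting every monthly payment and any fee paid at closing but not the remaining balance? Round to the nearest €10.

At 6.25% the monthly rate is 0.0052083, so the payment is 798,700 × 0.0052083 / (1 − 1.0052083^−300) = €5,268.78.
Total outlay = 131 × €5,268.78 + €18,475.00 = €708,685.18.

€708,690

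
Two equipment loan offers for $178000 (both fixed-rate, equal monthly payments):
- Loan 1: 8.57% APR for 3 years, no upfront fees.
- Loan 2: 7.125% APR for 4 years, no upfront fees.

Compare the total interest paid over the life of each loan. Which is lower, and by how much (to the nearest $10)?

Loan 1: at 8.57% the monthly rate is 0.0071417, so the payment is 178,000 × 0.0071417 / (1 − 1.0071417^−36) = $5,624.80.
Total interest on Loan 1 = 36 × $5,624.80 − $178,000 = $24,492.80.
Loan 2: at 7.125% the monthly rate is 0.0059375, so the payment is 178,000 × 0.0059375 / (1 − 1.0059375^−48) = $4,272.76.
Total interest on Loan 2 = 48 × $4,272.76 − $178,000 = $27,092.48.
Loan 1 is lower by $2,599.68.

Loan 1 by $2,600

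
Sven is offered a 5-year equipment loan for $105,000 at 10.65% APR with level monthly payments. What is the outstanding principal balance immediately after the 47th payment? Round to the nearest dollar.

With monthly rate i = 10.65%/12 = 0.0088750, the balance after k of n payments is P · [(1+i)^n − (1+i)^k] / [(1+i)^n − 1].
(1+0.0088750)^60 = 1.69918873 and (1+0.0088750)^47 = 1.51480223, so the balance is 105,000 × (1.69918873 − 1.51480223) / (1.69918873 − 1) = $27,690.07.

$27,690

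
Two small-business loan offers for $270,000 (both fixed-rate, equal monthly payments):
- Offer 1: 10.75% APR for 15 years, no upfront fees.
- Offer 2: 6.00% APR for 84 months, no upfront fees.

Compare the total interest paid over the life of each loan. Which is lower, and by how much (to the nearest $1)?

Offer 2 by $213,459

Offer 1: monthly rate = 10.75%/12 = 0.0089583; payment = 270,000 × 0.0089583 / (1 − (1+0.0089583)^−180) = $3,026.56.
Total interest on Offer 1 = 180 × $3,026.56 − $270,000 = $274,780.80.
Offer 2: at 6.00% the monthly rate is 0.0050000, so the payment is 270,000 × 0.0050000 / (1 − 1.0050000^−84) = $3,944.31.
Total interest on Offer 2 = 84 × $3,944.31 − $270,000 = $61,322.04.
Offer 2 is lower by $213,458.76.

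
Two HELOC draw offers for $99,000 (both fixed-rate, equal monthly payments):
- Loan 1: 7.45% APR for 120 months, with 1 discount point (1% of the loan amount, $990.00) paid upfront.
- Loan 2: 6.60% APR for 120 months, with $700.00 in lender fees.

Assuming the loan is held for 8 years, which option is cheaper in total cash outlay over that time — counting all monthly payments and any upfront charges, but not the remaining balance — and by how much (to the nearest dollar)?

Loan 2 by $4,456

Loan 1: monthly rate = 7.45%/12 = 0.0062083; payment = 99,000 × 0.0062083 / (1 − (1+0.0062083)^−120) = $1,172.57.
Loan 2: monthly rate = 6.6%/12 = 0.0055000; payment = 99,000 × 0.0055000 / (1 − (1+0.0055000)^−120) = $1,129.17.
Over 96 months: Loan 1 costs 96 × $1,172.57 + $990.00 = $113,556.72; Loan 2 costs 96 × $1,129.17 + $700.00 = $109,100.32.
Loan 2 is cheaper by $113,556.72 − $109,100.32 = $4,456.40.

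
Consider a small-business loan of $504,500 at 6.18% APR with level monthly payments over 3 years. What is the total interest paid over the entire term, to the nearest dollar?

Monthly rate = 6.18%/12 = 0.0051500; payment = 504,500 × 0.0051500 / (1 − (1+0.0051500)^−36) = $15,389.05.
Total paid = 36 × $15,389.05 = $554,005.80; interest = $554,005.80 − $504,500 = $49,505.80.

$49,506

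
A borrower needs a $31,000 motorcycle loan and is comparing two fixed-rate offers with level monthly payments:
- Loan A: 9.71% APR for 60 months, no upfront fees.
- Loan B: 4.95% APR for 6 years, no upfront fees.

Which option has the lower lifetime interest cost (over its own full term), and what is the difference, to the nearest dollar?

Loan B by $3,360

Loan A: at 9.71% the monthly rate is 0.0080917, so the payment is 31,000 × 0.0080917 / (1 − 1.0080917^−60) = $654.24.
Total interest on Loan A = 60 × $654.24 − $31,000 = $8,254.40.
Loan B: monthly rate = 4.95%/12 = 0.0041250; payment = 31,000 × 0.0041250 / (1 − (1+0.0041250)^−72) = $498.53.
Total interest on Loan B = 72 × $498.53 − $31,000 = $4,894.16.
Loan B is lower by $3,360.24.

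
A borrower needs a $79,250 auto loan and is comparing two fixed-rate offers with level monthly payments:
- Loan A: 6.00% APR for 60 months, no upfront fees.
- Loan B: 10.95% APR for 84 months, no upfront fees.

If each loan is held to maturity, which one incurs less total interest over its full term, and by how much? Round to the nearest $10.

Loan A by $21,880

Loan A: at 6.00% the monthly rate is 0.0050000, so the payment is 79,250 × 0.0050000 / (1 − 1.0050000^−60) = $1,532.12.
Total interest on Loan A = 60 × $1,532.12 − $79,250 = $12,677.20.
Loan B: at 10.95% the monthly rate is 0.0091250, so the payment is 79,250 × 0.0091250 / (1 − 1.0091250^−84) = $1,354.87.
Total interest on Loan B = 84 × $1,354.87 − $79,250 = $34,559.08.
Loan A is lower by $21,881.88.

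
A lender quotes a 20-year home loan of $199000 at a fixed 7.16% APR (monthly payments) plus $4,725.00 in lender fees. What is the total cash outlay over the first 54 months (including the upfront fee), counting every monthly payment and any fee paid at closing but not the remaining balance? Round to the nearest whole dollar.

Monthly rate = 7.16%/12 = 0.0059667; payment = 199,000 × 0.0059667 / (1 − (1+0.0059667)^−240) = $1,562.01.
Total outlay = 54 × $1,562.01 + $4,725.00 = $89,073.54.

$89,074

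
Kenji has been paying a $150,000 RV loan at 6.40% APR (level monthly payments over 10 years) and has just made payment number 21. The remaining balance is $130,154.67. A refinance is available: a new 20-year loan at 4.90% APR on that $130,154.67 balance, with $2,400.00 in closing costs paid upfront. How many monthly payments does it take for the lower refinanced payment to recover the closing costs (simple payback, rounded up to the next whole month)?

3 months

Current payment = 150,000 × 6.4%/12 / (1 − (1+0.0053333)^−120) = $1,695.60.
Refinanced payment = 130,154.67 × 0.0040833 / (1 − (1+0.0040833)^−240) = $851.79.
Monthly savings = $1,695.60 − $851.79 = $843.81.
Break-even = $2,400.00 / $843.81 = 2.84 → 3 months.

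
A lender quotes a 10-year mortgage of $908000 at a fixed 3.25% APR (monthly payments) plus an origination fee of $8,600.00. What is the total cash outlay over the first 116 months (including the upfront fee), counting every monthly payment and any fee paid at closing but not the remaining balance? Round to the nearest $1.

Monthly rate = 3.25%/12 = 0.0027083; payment = 908,000 × 0.0027083 / (1 − (1+0.0027083)^−120) = $8,872.89.
Total outlay = 116 × $8,872.89 + $8,600.00 = $1,037,855.24.

$1,037,855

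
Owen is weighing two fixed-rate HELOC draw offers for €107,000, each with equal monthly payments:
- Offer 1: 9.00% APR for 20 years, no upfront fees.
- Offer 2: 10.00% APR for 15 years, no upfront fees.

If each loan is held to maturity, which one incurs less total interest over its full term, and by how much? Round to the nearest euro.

Offer 2 by €24,081

Offer 1: at 9.00% the monthly rate is 0.0075000, so the payment is 107,000 × 0.0075000 / (1 − 1.0075000^−240) = €962.71.
Total interest on Offer 1 = 240 × €962.71 − €107,000 = €124,050.40.
Offer 2: monthly rate = 10%/12 = 0.0083333; payment = 107,000 × 0.0083333 / (1 − (1+0.0083333)^−180) = €1,149.83.
Total interest on Offer 2 = 180 × €1,149.83 − €107,000 = €99,969.40.
Offer 2 is lower by €24,081.00.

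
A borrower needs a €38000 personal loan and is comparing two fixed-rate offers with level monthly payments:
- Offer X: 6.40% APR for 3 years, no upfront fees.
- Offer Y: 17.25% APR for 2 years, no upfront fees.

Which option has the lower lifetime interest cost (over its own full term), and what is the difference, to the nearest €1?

Offer X: at 6.40% the monthly rate is 0.0053333, so the payment is 38,000 × 0.0053333 / (1 − 1.0053333^−36) = €1,162.93.
Total interest on Offer X = 36 × €1,162.93 − €38,000 = €3,865.48.
Offer Y: monthly rate = 17.25%/12 = 0.0143750; payment = 38,000 × 0.0143750 / (1 − (1+0.0143750)^−24) = €1,883.37.
Total interest on Offer Y = 24 × €1,883.37 − €38,000 = €7,200.88.
Offer X is lower by €3,335.40.

Offer X by €3,335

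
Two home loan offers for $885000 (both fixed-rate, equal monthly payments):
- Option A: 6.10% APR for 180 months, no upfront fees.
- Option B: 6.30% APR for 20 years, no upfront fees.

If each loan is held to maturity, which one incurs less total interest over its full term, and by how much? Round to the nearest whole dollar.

Option A: at 6.10% the monthly rate is 0.0050833, so the payment is 885,000 × 0.0050833 / (1 − 1.0050833^−180) = $7,516.03.
Total interest on Option A = 180 × $7,516.03 − $885,000 = $467,885.40.
Option B: at 6.30% the monthly rate is 0.0052500, so the payment is 885,000 × 0.0052500 / (1 − 1.0052500^−240) = $6,494.53.
Total interest on Option B = 240 × $6,494.53 − $885,000 = $673,687.20.
Option A is lower by $205,801.80.

Option A by $205,802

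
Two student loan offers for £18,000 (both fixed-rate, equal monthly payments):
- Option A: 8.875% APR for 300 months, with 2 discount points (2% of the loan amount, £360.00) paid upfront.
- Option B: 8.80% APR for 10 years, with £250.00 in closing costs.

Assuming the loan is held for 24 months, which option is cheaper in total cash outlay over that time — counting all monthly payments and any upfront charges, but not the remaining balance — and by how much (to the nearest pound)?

Option A by £1,727

Option A: at 8.875% the monthly rate is 0.0073958, so the payment is 18,000 × 0.0073958 / (1 − 1.0073958^−300) = £149.52.
Option B: monthly rate = 8.8%/12 = 0.0073333; payment = 18,000 × 0.0073333 / (1 − (1+0.0073333)^−120) = £226.07.
Over 24 months: Option A costs 24 × £149.52 + £360.00 = £3,948.48; Option B costs 24 × £226.07 + £250.00 = £5,675.68.
Option A is cheaper by £5,675.68 − £3,948.48 = £1,727.20.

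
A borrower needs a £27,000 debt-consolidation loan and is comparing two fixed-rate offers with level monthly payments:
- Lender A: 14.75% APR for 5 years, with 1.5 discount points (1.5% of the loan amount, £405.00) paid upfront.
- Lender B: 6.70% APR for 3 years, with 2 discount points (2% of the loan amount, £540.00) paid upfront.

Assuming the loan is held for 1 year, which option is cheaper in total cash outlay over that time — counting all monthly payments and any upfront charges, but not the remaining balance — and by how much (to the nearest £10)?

Lender A: at 14.75% the monthly rate is 0.0122917, so the payment is 27,000 × 0.0122917 / (1 − 1.0122917^−60) = £638.79.
Lender B: at 6.70% the monthly rate is 0.0055833, so the payment is 27,000 × 0.0055833 / (1 − 1.0055833^−36) = £829.98.
Over 12 months: Lender A costs 12 × £638.79 + £405.00 = £8,070.48; Lender B costs 12 × £829.98 + £540.00 = £10,499.76.
Lender A is cheaper by £10,499.76 − £8,070.48 = £2,429.28.

Lender A by £2,430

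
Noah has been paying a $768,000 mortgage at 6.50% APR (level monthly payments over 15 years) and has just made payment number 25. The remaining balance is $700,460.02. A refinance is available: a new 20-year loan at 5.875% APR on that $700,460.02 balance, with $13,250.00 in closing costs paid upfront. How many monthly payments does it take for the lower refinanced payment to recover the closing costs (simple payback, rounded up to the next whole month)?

Current payment = 768,000 × 6.5%/12 / (1 − (1+0.0054167)^−180) = $6,690.10.
Refinanced payment = 700,460.02 × 0.0048958 / (1 − (1+0.0048958)^−240) = $4,967.93.
Monthly savings = $6,690.10 − $4,967.93 = $1,722.17.
Break-even = $13,250.00 / $1,722.17 = 7.69 → 8 months.

8 months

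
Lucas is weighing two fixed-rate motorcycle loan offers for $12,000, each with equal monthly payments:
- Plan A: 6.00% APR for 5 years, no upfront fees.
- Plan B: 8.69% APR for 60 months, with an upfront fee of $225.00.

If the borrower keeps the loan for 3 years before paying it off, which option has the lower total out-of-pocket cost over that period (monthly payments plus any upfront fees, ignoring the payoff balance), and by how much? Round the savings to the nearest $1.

Plan A: at 6.00% the monthly rate is 0.0050000, so the payment is 12,000 × 0.0050000 / (1 − 1.0050000^−60) = $231.99.
Plan B: monthly rate = 8.69%/12 = 0.0072417; payment = 12,000 × 0.0072417 / (1 − (1+0.0072417)^−60) = $247.30.
Over 36 months: Plan A costs 36 × $231.99 = $8,351.64; Plan B costs 36 × $247.30 + $225.00 = $9,127.80.
Plan A is cheaper by $9,127.80 − $8,351.64 = $776.16.

Plan A by $776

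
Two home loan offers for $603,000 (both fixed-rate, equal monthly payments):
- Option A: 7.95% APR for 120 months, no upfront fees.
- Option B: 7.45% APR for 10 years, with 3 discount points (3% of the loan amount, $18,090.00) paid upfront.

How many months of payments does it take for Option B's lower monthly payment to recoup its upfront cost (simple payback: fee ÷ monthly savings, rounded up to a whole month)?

115 months

Option A: at 7.95% the monthly rate is 0.0066250, so the payment is 603,000 × 0.0066250 / (1 − 1.0066250^−120) = $7,300.13.
Option B: monthly rate = 7.45%/12 = 0.0062083; payment = 603,000 × 0.0062083 / (1 − (1+0.0062083)^−120) = $7,141.99.
Monthly savings = $7,300.13 − $7,141.99 = $158.14.
Break-even = $18,090.00 / $158.14 = 114.39 → 115 months.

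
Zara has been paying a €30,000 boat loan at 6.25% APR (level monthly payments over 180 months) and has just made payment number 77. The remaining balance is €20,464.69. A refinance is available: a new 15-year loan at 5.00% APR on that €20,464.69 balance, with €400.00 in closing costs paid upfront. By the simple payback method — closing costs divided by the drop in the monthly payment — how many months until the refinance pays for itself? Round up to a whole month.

5 months

Current payment = 30,000 × 6.25%/12 / (1 − (1+0.0052083)^−180) = €257.23.
Refinanced payment = 20,464.69 × 0.0041667 / (1 − (1+0.0041667)^−180) = €161.83.
Monthly savings = €257.23 − €161.83 = €95.40.
Break-even = €400.00 / €95.40 = 4.19 → 5 months.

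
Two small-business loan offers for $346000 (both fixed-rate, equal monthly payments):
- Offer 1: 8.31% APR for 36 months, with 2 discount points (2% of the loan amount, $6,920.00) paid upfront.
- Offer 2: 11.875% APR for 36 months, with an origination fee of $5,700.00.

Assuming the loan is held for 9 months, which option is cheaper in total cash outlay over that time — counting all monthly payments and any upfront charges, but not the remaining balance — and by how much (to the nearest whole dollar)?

Offer 1: monthly rate = 8.31%/12 = 0.0069250; payment = 346,000 × 0.0069250 / (1 − (1+0.0069250)^−36) = $10,891.93.
Offer 2: at 11.875% the monthly rate is 0.0098958, so the payment is 346,000 × 0.0098958 / (1 − 1.0098958^−36) = $11,471.51.
Over 9 months: Offer 1 costs 9 × $10,891.93 + $6,920.00 = $104,947.37; Offer 2 costs 9 × $11,471.51 + $5,700.00 = $108,943.59.
Offer 1 is cheaper by $108,943.59 − $104,947.37 = $3,996.22.

Offer 1 by $3,996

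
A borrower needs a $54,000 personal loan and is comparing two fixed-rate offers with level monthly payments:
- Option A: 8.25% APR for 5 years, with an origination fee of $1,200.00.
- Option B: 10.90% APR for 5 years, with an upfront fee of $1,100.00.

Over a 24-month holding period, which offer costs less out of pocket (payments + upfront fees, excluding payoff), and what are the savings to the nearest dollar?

Option A by $1,580

Option A: monthly rate = 8.25%/12 = 0.0068750; payment = 54,000 × 0.0068750 / (1 − (1+0.0068750)^−60) = $1,101.40.
Option B: monthly rate = 10.9%/12 = 0.0090833; payment = 54,000 × 0.0090833 / (1 − (1+0.0090833)^−60) = $1,171.40.
Over 24 months: Option A costs 24 × $1,101.40 + $1,200.00 = $27,633.60; Option B costs 24 × $1,171.40 + $1,100.00 = $29,213.60.
Option A is cheaper by $29,213.60 − $27,633.60 = $1,580.00.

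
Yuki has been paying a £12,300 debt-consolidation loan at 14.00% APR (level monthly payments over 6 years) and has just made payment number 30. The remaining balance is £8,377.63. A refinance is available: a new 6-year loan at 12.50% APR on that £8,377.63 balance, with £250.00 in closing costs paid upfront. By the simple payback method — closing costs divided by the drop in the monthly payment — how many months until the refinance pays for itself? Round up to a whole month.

Current payment = 12,300 × 14%/12 / (1 − (1+0.0116667)^−72) = £253.45.
Refinanced payment = 8,377.63 × 0.0104167 / (1 − (1+0.0104167)^−72) = £165.97.
Monthly savings = £253.45 − £165.97 = £87.48.
Break-even = £250.00 / £87.48 = 2.86 → 3 months.

3 months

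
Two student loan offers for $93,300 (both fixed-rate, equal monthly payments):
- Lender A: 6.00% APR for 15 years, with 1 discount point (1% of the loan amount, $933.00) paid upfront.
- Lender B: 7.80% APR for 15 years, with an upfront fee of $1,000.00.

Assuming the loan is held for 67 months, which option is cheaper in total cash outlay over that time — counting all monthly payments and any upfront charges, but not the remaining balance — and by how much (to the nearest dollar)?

Lender A: at 6.00% the monthly rate is 0.0050000, so the payment is 93,300 × 0.0050000 / (1 − 1.0050000^−180) = $787.32.
Lender B: monthly rate = 7.8%/12 = 0.0065000; payment = 93,300 × 0.0065000 / (1 − (1+0.0065000)^−180) = $880.88.
Over 67 months: Lender A costs 67 × $787.32 + $933.00 = $53,683.44; Lender B costs 67 × $880.88 + $1,000.00 = $60,018.96.
Lender A is cheaper by $60,018.96 − $53,683.44 = $6,335.52.

Lender A by $6,336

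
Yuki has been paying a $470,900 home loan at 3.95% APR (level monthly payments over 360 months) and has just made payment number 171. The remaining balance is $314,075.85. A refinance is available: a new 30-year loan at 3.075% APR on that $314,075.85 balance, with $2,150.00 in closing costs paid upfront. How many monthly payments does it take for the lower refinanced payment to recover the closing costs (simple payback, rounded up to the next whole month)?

3 months

Current payment = 470,900 × 3.95%/12 / (1 − (1+0.0032917)^−360) = $2,234.60.
Refinanced payment = 314,075.85 × 0.0025625 / (1 − (1+0.0025625)^−360) = $1,336.89.
Monthly savings = $2,234.60 − $1,336.89 = $897.71.
Break-even = $2,150.00 / $897.71 = 2.39 → 3 months.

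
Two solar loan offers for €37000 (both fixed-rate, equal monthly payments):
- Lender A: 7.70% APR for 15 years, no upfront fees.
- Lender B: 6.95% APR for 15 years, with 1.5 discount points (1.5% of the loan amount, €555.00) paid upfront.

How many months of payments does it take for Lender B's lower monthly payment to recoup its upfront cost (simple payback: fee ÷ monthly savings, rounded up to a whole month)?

36 months

Lender A: monthly rate = 7.7%/12 = 0.0064167; payment = 37,000 × 0.0064167 / (1 − (1+0.0064167)^−180) = €347.21.
Lender B: at 6.95% the monthly rate is 0.0057917, so the payment is 37,000 × 0.0057917 / (1 − 1.0057917^−180) = €331.53.
Monthly savings = €347.21 − €331.53 = €15.68.
Break-even = €555.00 / €15.68 = 35.40 → 36 months.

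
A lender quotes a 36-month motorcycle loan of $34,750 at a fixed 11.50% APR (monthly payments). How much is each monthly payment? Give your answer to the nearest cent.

Monthly rate = 11.5%/12 = 0.0095833; payment = 34,750 × 0.0095833 / (1 − (1+0.0095833)^−36) = $1,145.92.

$1,145.92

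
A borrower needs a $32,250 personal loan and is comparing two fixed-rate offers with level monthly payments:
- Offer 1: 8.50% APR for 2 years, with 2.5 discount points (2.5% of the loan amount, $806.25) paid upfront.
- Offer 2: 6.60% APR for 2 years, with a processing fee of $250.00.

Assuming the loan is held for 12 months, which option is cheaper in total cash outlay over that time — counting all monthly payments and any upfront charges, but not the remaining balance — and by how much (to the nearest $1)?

Offer 1: at 8.50% the monthly rate is 0.0070833, so the payment is 32,250 × 0.0070833 / (1 − 1.0070833^−24) = $1,465.95.
Offer 2: at 6.60% the monthly rate is 0.0055000, so the payment is 32,250 × 0.0055000 / (1 − 1.0055000^−24) = $1,438.07.
Over 12 months: Offer 1 costs 12 × $1,465.95 + $806.25 = $18,397.65; Offer 2 costs 12 × $1,438.07 + $250.00 = $17,506.84.
Offer 2 is cheaper by $18,397.65 − $17,506.84 = $890.81.

Offer 2 by $891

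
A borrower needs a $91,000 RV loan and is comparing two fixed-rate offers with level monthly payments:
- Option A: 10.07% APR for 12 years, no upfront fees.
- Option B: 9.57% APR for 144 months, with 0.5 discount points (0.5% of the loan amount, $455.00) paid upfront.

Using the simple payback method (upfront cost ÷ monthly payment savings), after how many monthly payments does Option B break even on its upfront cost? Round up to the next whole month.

18 months

Option A: at 10.07% the monthly rate is 0.0083917, so the payment is 91,000 × 0.0083917 / (1 − 1.0083917^−144) = $1,091.20.
Option B: at 9.57% the monthly rate is 0.0079750, so the payment is 91,000 × 0.0079750 / (1 − 1.0079750^−144) = $1,065.04.
Monthly savings = $1,091.20 − $1,065.04 = $26.16.
Break-even = $455.00 / $26.16 = 17.39 → 18 months.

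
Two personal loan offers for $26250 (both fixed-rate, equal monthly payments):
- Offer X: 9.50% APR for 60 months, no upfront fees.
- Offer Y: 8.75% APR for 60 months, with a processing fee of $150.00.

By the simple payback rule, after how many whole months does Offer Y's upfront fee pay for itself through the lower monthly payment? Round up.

Offer X: at 9.50% the monthly rate is 0.0079167, so the payment is 26,250 × 0.0079167 / (1 − 1.0079167^−60) = $551.30.
Offer Y: monthly rate = 8.75%/12 = 0.0072917; payment = 26,250 × 0.0072917 / (1 − (1+0.0072917)^−60) = $541.73.
Monthly savings = $551.30 − $541.73 = $9.57.
Break-even = $150.00 / $9.57 = 15.67 → 16 months.

16 months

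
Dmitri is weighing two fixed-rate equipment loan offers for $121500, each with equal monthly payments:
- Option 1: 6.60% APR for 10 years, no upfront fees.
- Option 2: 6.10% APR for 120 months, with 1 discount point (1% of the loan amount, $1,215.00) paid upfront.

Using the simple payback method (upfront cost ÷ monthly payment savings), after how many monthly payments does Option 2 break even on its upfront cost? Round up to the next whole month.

Option 1: monthly rate = 6.6%/12 = 0.0055000; payment = 121,500 × 0.0055000 / (1 − (1+0.0055000)^−120) = $1,385.80.
Option 2: monthly rate = 6.1%/12 = 0.0050833; payment = 121,500 × 0.0050833 / (1 − (1+0.0050833)^−120) = $1,355.01.
Monthly savings = $1,385.80 − $1,355.01 = $30.79.
Break-even = $1,215.00 / $30.79 = 39.46 → 40 months.

40 months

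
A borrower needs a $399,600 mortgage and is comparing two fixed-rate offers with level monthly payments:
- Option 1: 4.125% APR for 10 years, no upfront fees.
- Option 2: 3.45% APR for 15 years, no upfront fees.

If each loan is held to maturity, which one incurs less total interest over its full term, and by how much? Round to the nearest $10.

Option 1: at 4.125% the monthly rate is 0.0034375, so the payment is 399,600 × 0.0034375 / (1 − 1.0034375^−120) = $4,069.54.
Total interest on Option 1 = 120 × $4,069.54 − $399,600 = $88,744.80.
Option 2: at 3.45% the monthly rate is 0.0028750, so the payment is 399,600 × 0.0028750 / (1 − 1.0028750^−180) = $2,846.87.
Total interest on Option 2 = 180 × $2,846.87 − $399,600 = $112,836.60.
Option 1 is lower by $24,091.80.

Option 1 by $24,090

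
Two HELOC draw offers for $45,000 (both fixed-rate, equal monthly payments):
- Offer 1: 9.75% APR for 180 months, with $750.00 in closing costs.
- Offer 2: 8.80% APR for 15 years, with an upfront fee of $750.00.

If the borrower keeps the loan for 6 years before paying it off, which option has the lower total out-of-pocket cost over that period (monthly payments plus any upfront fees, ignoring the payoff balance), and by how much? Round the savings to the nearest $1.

Offer 1: at 9.75% the monthly rate is 0.0081250, so the payment is 45,000 × 0.0081250 / (1 − 1.0081250^−180) = $476.71.
Offer 2: monthly rate = 8.8%/12 = 0.0073333; payment = 45,000 × 0.0073333 / (1 − (1+0.0073333)^−180) = $451.08.
Over 72 months: Offer 1 costs 72 × $476.71 + $750.00 = $35,073.12; Offer 2 costs 72 × $451.08 + $750.00 = $33,227.76.
Offer 2 is cheaper by $35,073.12 − $33,227.76 = $1,845.36.

Offer 2 by $1,845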